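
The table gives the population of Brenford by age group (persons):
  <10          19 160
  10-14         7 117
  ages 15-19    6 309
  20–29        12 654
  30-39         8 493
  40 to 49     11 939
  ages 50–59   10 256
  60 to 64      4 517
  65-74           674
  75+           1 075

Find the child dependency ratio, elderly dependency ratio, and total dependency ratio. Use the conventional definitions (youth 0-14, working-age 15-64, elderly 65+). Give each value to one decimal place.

Youth dependency ratio: 48.5
Old-age dependency ratio: 3.2
Total dependency ratio: 51.7

0–14: 19 160 + 7 117 = 26 277
15–64: 6 309 + 12 654 + 8 493 + 11 939 + 10 256 + 4 517 = 54 168
65+: 674 + 1 075 = 1 749
Youth dependency ratio = 26 277 / 54 168 × 100 = 48.5
Old-age dependency ratio = 1 749 / 54 168 × 100 = 3.2
Total dependency ratio = (26 277 + 1 749) / 54 168 × 100 = 28 026 / 54 168 × 100 = 51.7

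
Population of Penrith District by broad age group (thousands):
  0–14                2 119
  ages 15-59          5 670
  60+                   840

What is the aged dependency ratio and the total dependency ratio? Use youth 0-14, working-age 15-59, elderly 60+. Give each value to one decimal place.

Old-age dependency ratio = 840 / 5 670 × 100 = 14.8
Total dependency ratio = (2 119 + 840) / 5 670 × 100 = 2 959 / 5 670 × 100 = 52.2

Old-age dependency ratio: 14.8
Total dependency ratio: 52.2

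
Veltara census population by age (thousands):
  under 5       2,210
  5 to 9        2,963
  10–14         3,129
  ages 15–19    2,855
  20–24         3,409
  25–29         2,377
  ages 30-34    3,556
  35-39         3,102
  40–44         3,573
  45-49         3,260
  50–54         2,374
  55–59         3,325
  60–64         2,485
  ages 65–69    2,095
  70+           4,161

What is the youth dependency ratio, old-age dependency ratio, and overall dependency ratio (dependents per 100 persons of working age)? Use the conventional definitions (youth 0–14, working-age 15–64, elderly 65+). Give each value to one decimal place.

0–14: 2,210 + 2,963 + 3,129 = 8,302
15–64: 2,855 + 3,409 + 2,377 + 3,556 + 3,102 + 3,573 + 3,260 + 2,374 + 3,325 + 2,485 = 30,316
65+: 2,095 + 4,161 = 6,256
Youth dependency ratio = 8,302 / 30,316 × 100 = 27.4
Old-age dependency ratio = 6,256 / 30,316 × 100 = 20.6
Total dependency ratio = (8,302 + 6,256) / 30,316 × 100 = 14,558 / 30,316 × 100 = 48.0

Youth dependency ratio: 27.4
Old-age dependency ratio: 20.6
Total dependency ratio: 48.0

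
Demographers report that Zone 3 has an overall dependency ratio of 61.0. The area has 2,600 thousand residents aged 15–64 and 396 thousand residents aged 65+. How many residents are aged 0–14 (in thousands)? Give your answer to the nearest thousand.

Total dependency ratio = (youth + elderly) / working-age × 100
61.0 = (Y + 396) / 2,600 × 100
⇒ 1,190

Aged 0–14: 1,190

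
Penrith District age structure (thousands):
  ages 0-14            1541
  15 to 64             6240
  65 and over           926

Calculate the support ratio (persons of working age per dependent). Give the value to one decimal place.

Support ratio: 2.5

Support ratio = 6240 / (1541 + 926) = 6240 / 2467 = 2.5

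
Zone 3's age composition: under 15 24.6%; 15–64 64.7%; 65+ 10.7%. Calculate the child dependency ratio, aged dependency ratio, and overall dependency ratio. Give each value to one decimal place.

Youth dependency ratio = 24.6 / 64.7 × 100 = 38.0
Old-age dependency ratio = 10.7 / 64.7 × 100 = 16.5
Total dependency ratio = (24.6 + 10.7) / 64.7 × 100 = 35.3 / 64.7 × 100 = 54.6

Youth dependency ratio: 38.0
Old-age dependency ratio: 16.5
Total dependency ratio: 54.6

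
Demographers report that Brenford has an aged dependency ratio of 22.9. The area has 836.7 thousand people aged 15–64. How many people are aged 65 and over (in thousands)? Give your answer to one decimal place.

Aged 65 and over: 191.6

Old-age dependency ratio = elderly / working-age × 100
22.9 = E / 836.7 × 100
⇒ 191.6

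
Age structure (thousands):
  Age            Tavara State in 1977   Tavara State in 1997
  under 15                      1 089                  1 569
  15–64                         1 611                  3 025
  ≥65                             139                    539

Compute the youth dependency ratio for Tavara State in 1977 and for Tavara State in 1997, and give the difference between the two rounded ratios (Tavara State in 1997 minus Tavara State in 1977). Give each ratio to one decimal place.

Tavara State in 1977: 67.6
Tavara State in 1997: 51.9
Difference: -15.7

Tavara State in 1977: 1 089 / 1 611 × 100 = 67.6
Tavara State in 1997: 1 569 / 3 025 × 100 = 51.9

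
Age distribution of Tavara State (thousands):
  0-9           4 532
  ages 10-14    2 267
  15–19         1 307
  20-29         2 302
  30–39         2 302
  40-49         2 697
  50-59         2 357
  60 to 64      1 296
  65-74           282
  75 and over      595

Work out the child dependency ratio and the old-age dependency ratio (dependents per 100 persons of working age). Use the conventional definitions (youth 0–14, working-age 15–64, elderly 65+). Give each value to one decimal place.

Youth dependency ratio: 55.5
Old-age dependency ratio: 7.2

0–14: 4 532 + 2 267 = 6 799
15–64: 1 307 + 2 302 + 2 302 + 2 697 + 2 357 + 1 296 = 12 261
65+: 282 + 595 = 877
Youth dependency ratio = 6 799 / 12 261 × 100 = 55.5
Old-age dependency ratio = 877 / 12 261 × 100 = 7.2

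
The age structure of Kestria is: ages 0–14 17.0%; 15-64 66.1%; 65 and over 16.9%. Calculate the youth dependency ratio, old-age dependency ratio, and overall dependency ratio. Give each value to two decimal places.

Youth dependency ratio = 17.0 / 66.1 × 100 = 25.72
Old-age dependency ratio = 16.9 / 66.1 × 100 = 25.57
Total dependency ratio = (17.0 + 16.9) / 66.1 × 100 = 33.9 / 66.1 × 100 = 51.29

Youth dependency ratio: 25.72
Old-age dependency ratio: 25.57
Total dependency ratio: 51.29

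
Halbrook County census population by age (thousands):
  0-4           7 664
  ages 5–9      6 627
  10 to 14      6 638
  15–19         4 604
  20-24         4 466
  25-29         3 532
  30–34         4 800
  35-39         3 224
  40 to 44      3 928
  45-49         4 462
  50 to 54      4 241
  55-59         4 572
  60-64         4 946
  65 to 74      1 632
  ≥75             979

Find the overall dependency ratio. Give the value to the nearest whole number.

Total dependency ratio: 55

0–14: 7 664 + 6 627 + 6 638 = 20 929
15–64: 4 604 + 4 466 + 3 532 + 4 800 + 3 224 + 3 928 + 4 462 + 4 241 + 4 572 + 4 946 = 42 775
65+: 1 632 + 979 = 2 611
Total dependency ratio = (20 929 + 2 611) / 42 775 × 100 = 23 540 / 42 775 × 100 = 55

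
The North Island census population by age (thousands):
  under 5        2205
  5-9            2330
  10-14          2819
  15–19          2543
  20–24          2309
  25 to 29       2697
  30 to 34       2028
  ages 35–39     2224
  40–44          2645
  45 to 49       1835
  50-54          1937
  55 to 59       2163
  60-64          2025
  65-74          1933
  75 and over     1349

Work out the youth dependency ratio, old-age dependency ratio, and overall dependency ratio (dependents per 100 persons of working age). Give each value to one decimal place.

0–14: 2205 + 2330 + 2819 = 7354
15–64: 2543 + 2309 + 2697 + 2028 + 2224 + 2645 + 1835 + 1937 + 2163 + 2025 = 22406
65+: 1933 + 1349 = 3282
Youth dependency ratio = 7354 / 22406 × 100 = 32.8
Old-age dependency ratio = 3282 / 22406 × 100 = 14.6
Total dependency ratio = (7354 + 3282) / 22406 × 100 = 10636 / 22406 × 100 = 47.5

Youth dependency ratio: 32.8
Old-age dependency ratio: 14.6
Total dependency ratio: 47.5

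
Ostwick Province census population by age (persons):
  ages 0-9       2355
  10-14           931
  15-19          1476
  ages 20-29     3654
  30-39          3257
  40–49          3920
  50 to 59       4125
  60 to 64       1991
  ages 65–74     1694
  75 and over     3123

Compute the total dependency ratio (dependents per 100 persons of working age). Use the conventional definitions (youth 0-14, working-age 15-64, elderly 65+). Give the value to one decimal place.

0–14: 2355 + 931 = 3286
15–64: 1476 + 3654 + 3257 + 3920 + 4125 + 1991 = 18423
65+: 1694 + 3123 = 4817
Total dependency ratio = (3286 + 4817) / 18423 × 100 = 8103 / 18423 × 100 = 44.0

Total dependency ratio: 44.0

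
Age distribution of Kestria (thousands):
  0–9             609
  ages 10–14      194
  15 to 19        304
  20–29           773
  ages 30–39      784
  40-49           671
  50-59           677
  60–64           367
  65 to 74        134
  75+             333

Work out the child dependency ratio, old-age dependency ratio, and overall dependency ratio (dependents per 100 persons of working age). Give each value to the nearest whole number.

Youth dependency ratio: 22
Old-age dependency ratio: 13
Total dependency ratio: 36

0–14: 609 + 194 = 803
15–64: 304 + 773 + 784 + 671 + 677 + 367 = 3576
65+: 134 + 333 = 467
Youth dependency ratio = 803 / 3576 × 100 = 22
Old-age dependency ratio = 467 / 3576 × 100 = 13
Total dependency ratio = (803 + 467) / 3576 × 100 = 1270 / 3576 × 100 = 36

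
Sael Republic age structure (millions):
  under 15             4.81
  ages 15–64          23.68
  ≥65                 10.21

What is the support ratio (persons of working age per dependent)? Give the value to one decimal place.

Support ratio = 23.68 / (4.81 + 10.21) = 23.68 / 15.02 = 1.6

Support ratio: 1.6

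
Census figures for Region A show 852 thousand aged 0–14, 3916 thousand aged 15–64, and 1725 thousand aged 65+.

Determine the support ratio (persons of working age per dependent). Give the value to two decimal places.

Support ratio = 3916 / (852 + 1725) = 3916 / 2577 = 1.52

Support ratio: 1.52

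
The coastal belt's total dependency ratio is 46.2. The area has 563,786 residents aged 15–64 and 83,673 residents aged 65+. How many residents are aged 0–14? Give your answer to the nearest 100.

Total dependency ratio = (youth + elderly) / working-age × 100
46.2 = (Y + 83,673) / 563,786 × 100
⇒ 176,800

Aged 0–14: 176,800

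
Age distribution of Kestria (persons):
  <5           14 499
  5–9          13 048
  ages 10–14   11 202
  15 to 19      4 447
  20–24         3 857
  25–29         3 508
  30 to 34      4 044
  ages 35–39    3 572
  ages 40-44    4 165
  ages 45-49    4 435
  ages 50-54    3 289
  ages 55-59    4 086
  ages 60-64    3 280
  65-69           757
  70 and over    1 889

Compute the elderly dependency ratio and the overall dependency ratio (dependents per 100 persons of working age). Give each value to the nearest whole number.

0–14: 14 499 + 13 048 + 11 202 = 38 749
15–64: 4 447 + 3 857 + 3 508 + 4 044 + 3 572 + 4 165 + 4 435 + 3 289 + 4 086 + 3 280 = 38 683
65+: 757 + 1 889 = 2 646
Old-age dependency ratio = 2 646 / 38 683 × 100 = 7
Total dependency ratio = (38 749 + 2 646) / 38 683 × 100 = 41 395 / 38 683 × 100 = 107

Old-age dependency ratio: 7
Total dependency ratio: 107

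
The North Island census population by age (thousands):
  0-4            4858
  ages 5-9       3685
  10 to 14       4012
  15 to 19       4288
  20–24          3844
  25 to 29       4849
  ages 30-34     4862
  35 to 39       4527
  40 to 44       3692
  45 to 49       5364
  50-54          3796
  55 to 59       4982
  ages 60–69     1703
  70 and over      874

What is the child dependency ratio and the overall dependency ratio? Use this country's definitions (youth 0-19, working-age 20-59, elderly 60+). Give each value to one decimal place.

0–19: 4858 + 3685 + 4012 + 4288 = 16843
20–59: 3844 + 4849 + 4862 + 4527 + 3692 + 5364 + 3796 + 4982 = 35916
60+: 1703 + 874 = 2577
Youth dependency ratio = 16843 / 35916 × 100 = 46.9
Total dependency ratio = (16843 + 2577) / 35916 × 100 = 19420 / 35916 × 100 = 54.1

Youth dependency ratio: 46.9
Total dependency ratio: 54.1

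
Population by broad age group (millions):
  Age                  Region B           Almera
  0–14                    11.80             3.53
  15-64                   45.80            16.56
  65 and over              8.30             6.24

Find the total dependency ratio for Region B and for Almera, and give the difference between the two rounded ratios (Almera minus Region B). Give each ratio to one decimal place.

Region B: (11.80 + 8.30) / 45.80 × 100 = 20.10 / 45.80 × 100 = 43.9
Almera: (3.53 + 6.24) / 16.56 × 100 = 9.77 / 16.56 × 100 = 59.0

Region B: 43.9
Almera: 59.0
Difference: +15.1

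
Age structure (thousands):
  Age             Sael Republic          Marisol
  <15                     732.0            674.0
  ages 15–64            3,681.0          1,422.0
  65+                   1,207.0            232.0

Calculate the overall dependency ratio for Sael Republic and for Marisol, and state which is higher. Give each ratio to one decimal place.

Sael Republic: 52.7
Marisol: 63.7
Higher: Marisol

Sael Republic: (732.0 + 1,207.0) / 3,681.0 × 100 = 1,939.0 / 3,681.0 × 100 = 52.7
Marisol: (674.0 + 232.0) / 1,422.0 × 100 = 906.0 / 1,422.0 × 100 = 63.7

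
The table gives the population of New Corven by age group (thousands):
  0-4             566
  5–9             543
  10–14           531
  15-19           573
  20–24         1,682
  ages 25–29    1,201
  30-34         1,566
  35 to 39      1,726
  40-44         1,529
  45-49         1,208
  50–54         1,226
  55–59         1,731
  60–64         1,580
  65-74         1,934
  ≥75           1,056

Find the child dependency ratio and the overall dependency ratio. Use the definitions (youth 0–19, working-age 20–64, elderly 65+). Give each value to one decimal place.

Youth dependency ratio: 16.5
Total dependency ratio: 38.7

0–19: 566 + 543 + 531 + 573 = 2,213
20–64: 1,682 + 1,201 + 1,566 + 1,726 + 1,529 + 1,208 + 1,226 + 1,731 + 1,580 = 13,449
65+: 1,934 + 1,056 = 2,990
Youth dependency ratio = 2,213 / 13,449 × 100 = 16.5
Total dependency ratio = (2,213 + 2,990) / 13,449 × 100 = 5,203 / 13,449 × 100 = 38.7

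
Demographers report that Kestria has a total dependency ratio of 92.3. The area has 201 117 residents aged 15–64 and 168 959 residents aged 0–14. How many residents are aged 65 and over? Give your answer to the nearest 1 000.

Total dependency ratio = (youth + elderly) / working-age × 100
92.3 = (168 959 + E) / 201 117 × 100
⇒ 17 000

Aged 65 and over: 17 000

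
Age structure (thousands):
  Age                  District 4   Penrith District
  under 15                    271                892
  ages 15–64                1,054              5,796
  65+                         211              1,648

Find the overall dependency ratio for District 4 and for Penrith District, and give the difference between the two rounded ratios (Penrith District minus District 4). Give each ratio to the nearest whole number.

District 4: (271 + 211) / 1,054 × 100 = 482 / 1,054 × 100 = 46
Penrith District: (892 + 1,648) / 5,796 × 100 = 2,540 / 5,796 × 100 = 44

District 4: 46
Penrith District: 44
Difference: -2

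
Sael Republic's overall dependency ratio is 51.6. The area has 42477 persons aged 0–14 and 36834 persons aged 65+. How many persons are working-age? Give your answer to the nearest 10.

Working-age: 153700

Total dependency ratio = (youth + elderly) / working-age × 100
51.6 = (42477 + 36834) / W × 100
⇒ 153700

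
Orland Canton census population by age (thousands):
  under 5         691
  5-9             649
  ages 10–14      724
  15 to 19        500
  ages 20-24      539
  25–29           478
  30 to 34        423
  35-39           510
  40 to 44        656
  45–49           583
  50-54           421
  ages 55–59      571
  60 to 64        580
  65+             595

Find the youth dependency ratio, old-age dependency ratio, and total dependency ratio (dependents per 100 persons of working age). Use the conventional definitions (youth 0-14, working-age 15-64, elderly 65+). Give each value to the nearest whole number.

0–14: 691 + 649 + 724 = 2,064
15–64: 500 + 539 + 478 + 423 + 510 + 656 + 583 + 421 + 571 + 580 = 5,261
65+: 595
Youth dependency ratio = 2,064 / 5,261 × 100 = 39
Old-age dependency ratio = 595 / 5,261 × 100 = 11
Total dependency ratio = (2,064 + 595) / 5,261 × 100 = 2,659 / 5,261 × 100 = 51

Youth dependency ratio: 39
Old-age dependency ratio: 11
Total dependency ratio: 51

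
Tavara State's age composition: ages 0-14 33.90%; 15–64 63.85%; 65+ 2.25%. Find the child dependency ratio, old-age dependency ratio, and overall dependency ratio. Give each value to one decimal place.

Youth dependency ratio = 33.90 / 63.85 × 100 = 53.1
Old-age dependency ratio = 2.25 / 63.85 × 100 = 3.5
Total dependency ratio = (33.90 + 2.25) / 63.85 × 100 = 36.15 / 63.85 × 100 = 56.6

Youth dependency ratio: 53.1
Old-age dependency ratio: 3.5
Total dependency ratio: 56.6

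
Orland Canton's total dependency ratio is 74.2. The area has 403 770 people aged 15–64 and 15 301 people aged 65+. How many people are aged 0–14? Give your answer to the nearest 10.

Total dependency ratio = (youth + elderly) / working-age × 100
74.2 = (Y + 15 301) / 403 770 × 100
⇒ 284 300

Aged 0–14: 284 300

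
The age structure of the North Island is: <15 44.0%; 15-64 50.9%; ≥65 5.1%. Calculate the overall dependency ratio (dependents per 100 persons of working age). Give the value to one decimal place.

Total dependency ratio = (44.0 + 5.1) / 50.9 × 100 = 49.1 / 50.9 × 100 = 96.5

Total dependency ratio: 96.5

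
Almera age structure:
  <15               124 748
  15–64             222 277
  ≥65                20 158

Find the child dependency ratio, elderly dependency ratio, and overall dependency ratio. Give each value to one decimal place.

Youth dependency ratio = 124 748 / 222 277 × 100 = 56.1
Old-age dependency ratio = 20 158 / 222 277 × 100 = 9.1
Total dependency ratio = (124 748 + 20 158) / 222 277 × 100 = 144 906 / 222 277 × 100 = 65.2

Youth dependency ratio: 56.1
Old-age dependency ratio: 9.1
Total dependency ratio: 65.2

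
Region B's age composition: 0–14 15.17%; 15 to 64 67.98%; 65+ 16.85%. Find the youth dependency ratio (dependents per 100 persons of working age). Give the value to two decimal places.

Youth dependency ratio = 15.17 / 67.98 × 100 = 22.32

Youth dependency ratio: 22.32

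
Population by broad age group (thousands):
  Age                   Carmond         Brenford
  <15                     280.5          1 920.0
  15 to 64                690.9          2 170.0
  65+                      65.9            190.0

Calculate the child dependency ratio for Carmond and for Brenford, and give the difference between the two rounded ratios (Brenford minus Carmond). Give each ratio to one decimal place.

Carmond: 280.5 / 690.9 × 100 = 40.6
Brenford: 1 920.0 / 2 170.0 × 100 = 88.5

Carmond: 40.6
Brenford: 88.5
Difference: +47.9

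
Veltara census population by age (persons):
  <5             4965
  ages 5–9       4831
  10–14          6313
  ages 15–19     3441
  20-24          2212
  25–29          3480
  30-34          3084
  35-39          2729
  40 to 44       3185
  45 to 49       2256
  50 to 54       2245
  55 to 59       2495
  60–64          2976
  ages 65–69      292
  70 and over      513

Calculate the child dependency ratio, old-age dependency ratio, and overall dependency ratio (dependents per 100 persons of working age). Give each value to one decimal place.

0–14: 4965 + 4831 + 6313 = 16109
15–64: 3441 + 2212 + 3480 + 3084 + 2729 + 3185 + 2256 + 2245 + 2495 + 2976 = 28103
65+: 292 + 513 = 805
Youth dependency ratio = 16109 / 28103 × 100 = 57.3
Old-age dependency ratio = 805 / 28103 × 100 = 2.9
Total dependency ratio = (16109 + 805) / 28103 × 100 = 16914 / 28103 × 100 = 60.2

Youth dependency ratio: 57.3
Old-age dependency ratio: 2.9
Total dependency ratio: 60.2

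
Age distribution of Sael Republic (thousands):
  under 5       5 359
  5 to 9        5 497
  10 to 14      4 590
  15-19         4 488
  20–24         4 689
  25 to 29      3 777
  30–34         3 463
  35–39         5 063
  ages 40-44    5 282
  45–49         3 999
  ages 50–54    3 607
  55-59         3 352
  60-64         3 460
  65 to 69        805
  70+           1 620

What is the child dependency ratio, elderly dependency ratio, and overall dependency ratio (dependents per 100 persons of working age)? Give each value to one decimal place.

Youth dependency ratio: 37.5
Old-age dependency ratio: 5.9
Total dependency ratio: 43.4

0–14: 5 359 + 5 497 + 4 590 = 15 446
15–64: 4 488 + 4 689 + 3 777 + 3 463 + 5 063 + 5 282 + 3 999 + 3 607 + 3 352 + 3 460 = 41 180
65+: 805 + 1 620 = 2 425
Youth dependency ratio = 15 446 / 41 180 × 100 = 37.5
Old-age dependency ratio = 2 425 / 41 180 × 100 = 5.9
Total dependency ratio = (15 446 + 2 425) / 41 180 × 100 = 17 871 / 41 180 × 100 = 43.4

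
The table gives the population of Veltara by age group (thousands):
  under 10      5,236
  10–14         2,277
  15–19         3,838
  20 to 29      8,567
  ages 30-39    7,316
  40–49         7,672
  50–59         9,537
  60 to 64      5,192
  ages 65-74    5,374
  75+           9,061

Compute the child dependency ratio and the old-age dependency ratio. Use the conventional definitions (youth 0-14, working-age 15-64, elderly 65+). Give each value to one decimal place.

0–14: 5,236 + 2,277 = 7,513
15–64: 3,838 + 8,567 + 7,316 + 7,672 + 9,537 + 5,192 = 42,122
65+: 5,374 + 9,061 = 14,435
Youth dependency ratio = 7,513 / 42,122 × 100 = 17.8
Old-age dependency ratio = 14,435 / 42,122 × 100 = 34.3

Youth dependency ratio: 17.8
Old-age dependency ratio: 34.3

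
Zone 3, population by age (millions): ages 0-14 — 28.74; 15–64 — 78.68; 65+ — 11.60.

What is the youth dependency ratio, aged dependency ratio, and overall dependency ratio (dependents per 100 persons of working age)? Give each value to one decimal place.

Youth dependency ratio = 28.74 / 78.68 × 100 = 36.5
Old-age dependency ratio = 11.60 / 78.68 × 100 = 14.7
Total dependency ratio = (28.74 + 11.60) / 78.68 × 100 = 40.34 / 78.68 × 100 = 51.3

Youth dependency ratio: 36.5
Old-age dependency ratio: 14.7
Total dependency ratio: 51.3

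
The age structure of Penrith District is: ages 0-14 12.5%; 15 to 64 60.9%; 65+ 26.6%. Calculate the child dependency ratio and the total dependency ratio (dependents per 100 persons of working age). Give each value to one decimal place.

Youth dependency ratio: 20.5
Total dependency ratio: 64.2

Youth dependency ratio = 12.5 / 60.9 × 100 = 20.5
Total dependency ratio = (12.5 + 26.6) / 60.9 × 100 = 39.1 / 60.9 × 100 = 64.2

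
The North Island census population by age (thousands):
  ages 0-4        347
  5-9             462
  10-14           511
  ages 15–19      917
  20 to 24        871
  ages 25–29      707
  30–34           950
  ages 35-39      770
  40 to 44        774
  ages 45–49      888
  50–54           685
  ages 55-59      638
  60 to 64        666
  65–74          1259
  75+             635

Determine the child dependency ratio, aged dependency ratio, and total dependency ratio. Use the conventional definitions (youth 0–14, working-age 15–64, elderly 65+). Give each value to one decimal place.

0–14: 347 + 462 + 511 = 1320
15–64: 917 + 871 + 707 + 950 + 770 + 774 + 888 + 685 + 638 + 666 = 7866
65+: 1259 + 635 = 1894
Youth dependency ratio = 1320 / 7866 × 100 = 16.8
Old-age dependency ratio = 1894 / 7866 × 100 = 24.1
Total dependency ratio = (1320 + 1894) / 7866 × 100 = 3214 / 7866 × 100 = 40.9

Youth dependency ratio: 16.8
Old-age dependency ratio: 24.1
Total dependency ratio: 40.9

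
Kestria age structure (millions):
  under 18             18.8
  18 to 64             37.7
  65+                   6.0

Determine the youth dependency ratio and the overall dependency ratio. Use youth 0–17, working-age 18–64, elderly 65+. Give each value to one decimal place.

Youth dependency ratio = 18.8 / 37.7 × 100 = 49.9
Total dependency ratio = (18.8 + 6.0) / 37.7 × 100 = 24.8 / 37.7 × 100 = 65.8

Youth dependency ratio: 49.9
Total dependency ratio: 65.8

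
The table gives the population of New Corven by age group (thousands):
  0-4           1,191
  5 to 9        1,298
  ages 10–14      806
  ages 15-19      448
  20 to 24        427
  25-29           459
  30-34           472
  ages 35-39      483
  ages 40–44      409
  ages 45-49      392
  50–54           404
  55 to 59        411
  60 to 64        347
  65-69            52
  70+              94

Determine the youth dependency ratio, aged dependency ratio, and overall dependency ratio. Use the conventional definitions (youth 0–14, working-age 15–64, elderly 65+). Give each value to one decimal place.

0–14: 1,191 + 1,298 + 806 = 3,295
15–64: 448 + 427 + 459 + 472 + 483 + 409 + 392 + 404 + 411 + 347 = 4,252
65+: 52 + 94 = 146
Youth dependency ratio = 3,295 / 4,252 × 100 = 77.5
Old-age dependency ratio = 146 / 4,252 × 100 = 3.4
Total dependency ratio = (3,295 + 146) / 4,252 × 100 = 3,441 / 4,252 × 100 = 80.9

Youth dependency ratio: 77.5
Old-age dependency ratio: 3.4
Total dependency ratio: 80.9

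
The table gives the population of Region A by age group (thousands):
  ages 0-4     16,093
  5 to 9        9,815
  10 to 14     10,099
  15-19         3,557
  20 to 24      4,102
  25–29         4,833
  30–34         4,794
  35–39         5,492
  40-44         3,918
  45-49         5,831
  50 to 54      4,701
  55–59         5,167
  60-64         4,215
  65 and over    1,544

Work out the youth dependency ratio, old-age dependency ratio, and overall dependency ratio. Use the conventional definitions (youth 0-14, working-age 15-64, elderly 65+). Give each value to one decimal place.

0–14: 16,093 + 9,815 + 10,099 = 36,007
15–64: 3,557 + 4,102 + 4,833 + 4,794 + 5,492 + 3,918 + 5,831 + 4,701 + 5,167 + 4,215 = 46,610
65+: 1,544
Youth dependency ratio = 36,007 / 46,610 × 100 = 77.3
Old-age dependency ratio = 1,544 / 46,610 × 100 = 3.3
Total dependency ratio = (36,007 + 1,544) / 46,610 × 100 = 37,551 / 46,610 × 100 = 80.6

Youth dependency ratio: 77.3
Old-age dependency ratio: 3.3
Total dependency ratio: 80.6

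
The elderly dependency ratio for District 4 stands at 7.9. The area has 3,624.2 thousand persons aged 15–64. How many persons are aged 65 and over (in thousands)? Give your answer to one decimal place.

Old-age dependency ratio = elderly / working-age × 100
7.9 = E / 3,624.2 × 100
⇒ 286.3

Aged 65 and over: 286.3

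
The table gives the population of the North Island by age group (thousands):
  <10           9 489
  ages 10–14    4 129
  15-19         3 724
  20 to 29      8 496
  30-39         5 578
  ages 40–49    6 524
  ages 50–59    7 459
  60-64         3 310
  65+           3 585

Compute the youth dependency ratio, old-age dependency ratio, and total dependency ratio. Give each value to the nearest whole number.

Youth dependency ratio: 39
Old-age dependency ratio: 10
Total dependency ratio: 49

0–14: 9 489 + 4 129 = 13 618
15–64: 3 724 + 8 496 + 5 578 + 6 524 + 7 459 + 3 310 = 35 091
65+: 3 585
Youth dependency ratio = 13 618 / 35 091 × 100 = 39
Old-age dependency ratio = 3 585 / 35 091 × 100 = 10
Total dependency ratio = (13 618 + 3 585) / 35 091 × 100 = 17 203 / 35 091 × 100 = 49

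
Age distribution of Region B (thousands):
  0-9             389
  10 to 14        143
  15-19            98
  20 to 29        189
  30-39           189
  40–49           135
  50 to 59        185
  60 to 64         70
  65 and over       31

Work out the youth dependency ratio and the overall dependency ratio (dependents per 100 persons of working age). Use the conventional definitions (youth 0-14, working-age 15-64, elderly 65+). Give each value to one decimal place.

Youth dependency ratio: 61.4
Total dependency ratio: 65.0

0–14: 389 + 143 = 532
15–64: 98 + 189 + 189 + 135 + 185 + 70 = 866
65+: 31
Youth dependency ratio = 532 / 866 × 100 = 61.4
Total dependency ratio = (532 + 31) / 866 × 100 = 563 / 866 × 100 = 65.0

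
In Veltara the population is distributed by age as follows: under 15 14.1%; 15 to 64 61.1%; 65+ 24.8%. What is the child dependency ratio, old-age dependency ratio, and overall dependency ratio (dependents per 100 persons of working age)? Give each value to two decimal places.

Youth dependency ratio: 23.08
Old-age dependency ratio: 40.59
Total dependency ratio: 63.67

Youth dependency ratio = 14.1 / 61.1 × 100 = 23.08
Old-age dependency ratio = 24.8 / 61.1 × 100 = 40.59
Total dependency ratio = (14.1 + 24.8) / 61.1 × 100 = 38.9 / 61.1 × 100 = 63.67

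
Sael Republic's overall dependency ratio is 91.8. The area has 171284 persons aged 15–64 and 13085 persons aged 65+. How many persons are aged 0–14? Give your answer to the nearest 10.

Aged 0–14: 144150

Total dependency ratio = (youth + elderly) / working-age × 100
91.8 = (Y + 13085) / 171284 × 100
⇒ 144150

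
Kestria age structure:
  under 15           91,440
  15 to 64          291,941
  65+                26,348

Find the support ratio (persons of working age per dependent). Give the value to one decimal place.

Support ratio: 2.5

Support ratio = 291,941 / (91,440 + 26,348) = 291,941 / 117,788 = 2.5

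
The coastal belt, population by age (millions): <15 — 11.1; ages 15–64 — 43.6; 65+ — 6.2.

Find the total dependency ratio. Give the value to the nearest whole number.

Total dependency ratio = (11.1 + 6.2) / 43.6 × 100 = 17.3 / 43.6 × 100 = 40

Total dependency ratio: 40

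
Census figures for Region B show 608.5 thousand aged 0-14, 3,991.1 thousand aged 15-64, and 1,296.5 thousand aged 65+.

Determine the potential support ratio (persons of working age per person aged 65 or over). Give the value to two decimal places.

Potential support ratio: 3.08

Potential support ratio = 3,991.1 / 1,296.5 = 3.08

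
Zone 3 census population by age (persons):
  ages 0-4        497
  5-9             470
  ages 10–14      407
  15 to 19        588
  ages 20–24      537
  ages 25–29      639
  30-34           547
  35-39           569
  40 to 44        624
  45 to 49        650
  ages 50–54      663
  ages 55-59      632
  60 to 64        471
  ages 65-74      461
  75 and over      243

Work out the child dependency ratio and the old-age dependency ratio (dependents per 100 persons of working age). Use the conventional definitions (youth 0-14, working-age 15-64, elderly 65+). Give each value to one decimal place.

Youth dependency ratio: 23.2
Old-age dependency ratio: 11.9

0–14: 497 + 470 + 407 = 1 374
15–64: 588 + 537 + 639 + 547 + 569 + 624 + 650 + 663 + 632 + 471 = 5 920
65+: 461 + 243 = 704
Youth dependency ratio = 1 374 / 5 920 × 100 = 23.2
Old-age dependency ratio = 704 / 5 920 × 100 = 11.9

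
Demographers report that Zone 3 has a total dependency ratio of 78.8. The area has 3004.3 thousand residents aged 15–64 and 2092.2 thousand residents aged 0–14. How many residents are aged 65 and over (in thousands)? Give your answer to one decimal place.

Aged 65 and over: 275.2

Total dependency ratio = (youth + elderly) / working-age × 100
78.8 = (2092.2 + E) / 3004.3 × 100
⇒ 275.2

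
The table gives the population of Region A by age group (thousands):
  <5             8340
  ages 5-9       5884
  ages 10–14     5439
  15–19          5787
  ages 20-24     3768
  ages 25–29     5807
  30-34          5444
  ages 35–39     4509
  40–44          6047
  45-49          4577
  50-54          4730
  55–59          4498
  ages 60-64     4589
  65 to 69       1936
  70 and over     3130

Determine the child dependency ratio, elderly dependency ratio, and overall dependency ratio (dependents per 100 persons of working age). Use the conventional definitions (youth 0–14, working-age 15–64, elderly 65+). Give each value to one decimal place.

0–14: 8340 + 5884 + 5439 = 19663
15–64: 5787 + 3768 + 5807 + 5444 + 4509 + 6047 + 4577 + 4730 + 4498 + 4589 = 49756
65+: 1936 + 3130 = 5066
Youth dependency ratio = 19663 / 49756 × 100 = 39.5
Old-age dependency ratio = 5066 / 49756 × 100 = 10.2
Total dependency ratio = (19663 + 5066) / 49756 × 100 = 24729 / 49756 × 100 = 49.7

Youth dependency ratio: 39.5
Old-age dependency ratio: 10.2
Total dependency ratio: 49.7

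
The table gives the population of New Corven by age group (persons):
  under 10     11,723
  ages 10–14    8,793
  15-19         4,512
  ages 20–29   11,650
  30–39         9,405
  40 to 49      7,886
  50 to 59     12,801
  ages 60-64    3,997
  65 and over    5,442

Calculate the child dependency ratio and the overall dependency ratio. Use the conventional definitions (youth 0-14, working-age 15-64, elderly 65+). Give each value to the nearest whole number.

0–14: 11,723 + 8,793 = 20,516
15–64: 4,512 + 11,650 + 9,405 + 7,886 + 12,801 + 3,997 = 50,251
65+: 5,442
Youth dependency ratio = 20,516 / 50,251 × 100 = 41
Total dependency ratio = (20,516 + 5,442) / 50,251 × 100 = 25,958 / 50,251 × 100 = 52

Youth dependency ratio: 41
Total dependency ratio: 52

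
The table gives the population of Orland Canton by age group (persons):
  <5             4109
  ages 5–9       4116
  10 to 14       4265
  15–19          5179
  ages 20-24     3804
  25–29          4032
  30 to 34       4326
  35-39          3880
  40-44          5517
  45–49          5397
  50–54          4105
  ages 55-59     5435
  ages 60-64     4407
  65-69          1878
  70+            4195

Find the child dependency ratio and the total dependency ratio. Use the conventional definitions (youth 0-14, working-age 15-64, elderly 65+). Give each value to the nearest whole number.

0–14: 4109 + 4116 + 4265 = 12490
15–64: 5179 + 3804 + 4032 + 4326 + 3880 + 5517 + 5397 + 4105 + 5435 + 4407 = 46082
65+: 1878 + 4195 = 6073
Youth dependency ratio = 12490 / 46082 × 100 = 27
Total dependency ratio = (12490 + 6073) / 46082 × 100 = 18563 / 46082 × 100 = 40

Youth dependency ratio: 27
Total dependency ratio: 40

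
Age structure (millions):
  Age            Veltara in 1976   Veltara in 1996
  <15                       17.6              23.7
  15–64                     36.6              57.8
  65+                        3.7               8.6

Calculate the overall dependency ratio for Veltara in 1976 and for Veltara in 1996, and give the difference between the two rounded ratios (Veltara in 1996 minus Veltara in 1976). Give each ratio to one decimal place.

Veltara in 1976: 58.2
Veltara in 1996: 55.9
Difference: -2.3

Veltara in 1976: (17.6 + 3.7) / 36.6 × 100 = 21.3 / 36.6 × 100 = 58.2
Veltara in 1996: (23.7 + 8.6) / 57.8 × 100 = 32.3 / 57.8 × 100 = 55.9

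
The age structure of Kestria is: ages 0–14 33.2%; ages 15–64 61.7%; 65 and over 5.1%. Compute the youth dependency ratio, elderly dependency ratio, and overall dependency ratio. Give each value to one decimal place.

Youth dependency ratio = 33.2 / 61.7 × 100 = 53.8
Old-age dependency ratio = 5.1 / 61.7 × 100 = 8.3
Total dependency ratio = (33.2 + 5.1) / 61.7 × 100 = 38.3 / 61.7 × 100 = 62.1

Youth dependency ratio: 53.8
Old-age dependency ratio: 8.3
Total dependency ratio: 62.1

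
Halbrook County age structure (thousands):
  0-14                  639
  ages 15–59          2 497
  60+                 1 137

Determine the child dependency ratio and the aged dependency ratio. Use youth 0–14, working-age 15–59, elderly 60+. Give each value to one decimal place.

Youth dependency ratio: 25.6
Old-age dependency ratio: 45.5

Youth dependency ratio = 639 / 2 497 × 100 = 25.6
Old-age dependency ratio = 1 137 / 2 497 × 100 = 45.5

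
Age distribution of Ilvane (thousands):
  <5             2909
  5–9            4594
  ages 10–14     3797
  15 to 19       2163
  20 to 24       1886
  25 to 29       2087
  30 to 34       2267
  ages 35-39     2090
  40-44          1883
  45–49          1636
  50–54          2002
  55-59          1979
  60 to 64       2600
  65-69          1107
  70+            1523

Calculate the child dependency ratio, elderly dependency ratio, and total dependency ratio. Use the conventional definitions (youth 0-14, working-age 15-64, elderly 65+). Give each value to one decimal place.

Youth dependency ratio: 54.9
Old-age dependency ratio: 12.8
Total dependency ratio: 67.6

0–14: 2909 + 4594 + 3797 = 11300
15–64: 2163 + 1886 + 2087 + 2267 + 2090 + 1883 + 1636 + 2002 + 1979 + 2600 = 20593
65+: 1107 + 1523 = 2630
Youth dependency ratio = 11300 / 20593 × 100 = 54.9
Old-age dependency ratio = 2630 / 20593 × 100 = 12.8
Total dependency ratio = (11300 + 2630) / 20593 × 100 = 13930 / 20593 × 100 = 67.6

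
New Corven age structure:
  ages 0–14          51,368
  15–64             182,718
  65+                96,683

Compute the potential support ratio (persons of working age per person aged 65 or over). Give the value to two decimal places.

Potential support ratio = 182,718 / 96,683 = 1.89

Potential support ratio: 1.89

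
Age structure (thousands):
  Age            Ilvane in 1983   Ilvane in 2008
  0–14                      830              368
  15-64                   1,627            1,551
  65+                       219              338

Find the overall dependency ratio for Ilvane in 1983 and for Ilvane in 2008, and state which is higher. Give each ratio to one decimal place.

Ilvane in 1983: (830 + 219) / 1,627 × 100 = 1,049 / 1,627 × 100 = 64.5
Ilvane in 2008: (368 + 338) / 1,551 × 100 = 706 / 1,551 × 100 = 45.5

Ilvane in 1983: 64.5
Ilvane in 2008: 45.5
Higher: Ilvane in 1983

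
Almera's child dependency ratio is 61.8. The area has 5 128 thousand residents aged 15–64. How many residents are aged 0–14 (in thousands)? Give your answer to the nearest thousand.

Aged 0–14: 3 169

Youth dependency ratio = youth / working-age × 100
61.8 = Y / 5 128 × 100
⇒ 3 169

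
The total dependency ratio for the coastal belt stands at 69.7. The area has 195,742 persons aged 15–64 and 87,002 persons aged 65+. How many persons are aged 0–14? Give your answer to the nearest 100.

Aged 0–14: 49,400

Total dependency ratio = (youth + elderly) / working-age × 100
69.7 = (Y + 87,002) / 195,742 × 100
⇒ 49,400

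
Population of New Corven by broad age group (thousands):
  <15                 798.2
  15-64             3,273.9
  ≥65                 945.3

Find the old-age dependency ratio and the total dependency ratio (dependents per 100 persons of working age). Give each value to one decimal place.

Old-age dependency ratio: 28.9
Total dependency ratio: 53.3

Old-age dependency ratio = 945.3 / 3,273.9 × 100 = 28.9
Total dependency ratio = (798.2 + 945.3) / 3,273.9 × 100 = 1,743.5 / 3,273.9 × 100 = 53.3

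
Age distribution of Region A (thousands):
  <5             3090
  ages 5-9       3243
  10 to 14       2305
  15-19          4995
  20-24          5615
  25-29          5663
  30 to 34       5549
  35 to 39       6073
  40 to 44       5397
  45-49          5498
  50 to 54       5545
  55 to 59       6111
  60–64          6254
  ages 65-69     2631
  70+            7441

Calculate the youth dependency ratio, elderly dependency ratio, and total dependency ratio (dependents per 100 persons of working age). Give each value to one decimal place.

Youth dependency ratio: 15.2
Old-age dependency ratio: 17.8
Total dependency ratio: 33.0

0–14: 3090 + 3243 + 2305 = 8638
15–64: 4995 + 5615 + 5663 + 5549 + 6073 + 5397 + 5498 + 5545 + 6111 + 6254 = 56700
65+: 2631 + 7441 = 10072
Youth dependency ratio = 8638 / 56700 × 100 = 15.2
Old-age dependency ratio = 10072 / 56700 × 100 = 17.8
Total dependency ratio = (8638 + 10072) / 56700 × 100 = 18710 / 56700 × 100 = 33.0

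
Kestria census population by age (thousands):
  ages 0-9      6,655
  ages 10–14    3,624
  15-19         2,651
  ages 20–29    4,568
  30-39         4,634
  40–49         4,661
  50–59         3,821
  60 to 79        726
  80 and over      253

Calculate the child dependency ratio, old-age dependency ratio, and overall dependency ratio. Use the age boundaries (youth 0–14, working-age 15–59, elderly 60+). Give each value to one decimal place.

0–14: 6,655 + 3,624 = 10,279
15–59: 2,651 + 4,568 + 4,634 + 4,661 + 3,821 = 20,335
60+: 726 + 253 = 979
Youth dependency ratio = 10,279 / 20,335 × 100 = 50.5
Old-age dependency ratio = 979 / 20,335 × 100 = 4.8
Total dependency ratio = (10,279 + 979) / 20,335 × 100 = 11,258 / 20,335 × 100 = 55.4

Youth dependency ratio: 50.5
Old-age dependency ratio: 4.8
Total dependency ratio: 55.4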